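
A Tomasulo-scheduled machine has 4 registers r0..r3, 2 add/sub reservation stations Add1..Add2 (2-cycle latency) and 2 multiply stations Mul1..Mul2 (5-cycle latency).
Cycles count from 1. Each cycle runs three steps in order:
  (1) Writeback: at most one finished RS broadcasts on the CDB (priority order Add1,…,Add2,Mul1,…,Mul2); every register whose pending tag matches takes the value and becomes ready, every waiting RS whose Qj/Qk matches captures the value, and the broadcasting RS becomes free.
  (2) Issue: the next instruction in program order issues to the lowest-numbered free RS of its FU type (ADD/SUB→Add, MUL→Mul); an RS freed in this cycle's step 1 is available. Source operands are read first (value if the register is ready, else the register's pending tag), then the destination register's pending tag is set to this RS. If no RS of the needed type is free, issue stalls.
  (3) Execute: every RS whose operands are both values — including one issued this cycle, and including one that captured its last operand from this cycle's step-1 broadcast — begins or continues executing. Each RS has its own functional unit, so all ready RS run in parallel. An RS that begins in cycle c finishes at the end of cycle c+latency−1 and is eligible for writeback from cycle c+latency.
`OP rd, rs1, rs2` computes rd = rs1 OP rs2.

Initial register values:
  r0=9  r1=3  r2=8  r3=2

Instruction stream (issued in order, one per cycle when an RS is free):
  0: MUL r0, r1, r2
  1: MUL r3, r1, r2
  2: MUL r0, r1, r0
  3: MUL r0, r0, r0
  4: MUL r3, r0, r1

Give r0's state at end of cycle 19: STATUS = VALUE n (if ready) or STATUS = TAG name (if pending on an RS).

STATUS = VALUE 5184

  c1: issue MUL r0<-Mul1  regs: r0:Mul1,r1:3,r2:8,r3:2
  c2: issue MUL r3<-Mul2  regs: r0:Mul1,r1:3,r2:8,r3:Mul2
  c3: stall  regs: r0:Mul1,r1:3,r2:8,r3:Mul2
  c4: stall  regs: r0:Mul1,r1:3,r2:8,r3:Mul2
  c5: stall  regs: r0:Mul1,r1:3,r2:8,r3:Mul2
  c6: CDB Mul1=24; issue MUL r0<-Mul1  regs: r0:Mul1,r1:3,r2:8,r3:Mul2
  c7: CDB Mul2=24; issue MUL r0<-Mul2  regs: r0:Mul2,r1:3,r2:8,r3:24
  c8: stall  regs: r0:Mul2,r1:3,r2:8,r3:24
  c9: stall  regs: r0:Mul2,r1:3,r2:8,r3:24
  c10: stall  regs: r0:Mul2,r1:3,r2:8,r3:24
  c11: CDB Mul1=72; issue MUL r3<-Mul1  regs: r0:Mul2,r1:3,r2:8,r3:Mul1
  c12: -  regs: r0:Mul2,r1:3,r2:8,r3:Mul1
  c13: -  regs: r0:Mul2,r1:3,r2:8,r3:Mul1
  c14: -  regs: r0:Mul2,r1:3,r2:8,r3:Mul1
  c15: -  regs: r0:Mul2,r1:3,r2:8,r3:Mul1
  c16: CDB Mul2=5184  regs: r0:5184,r1:3,r2:8,r3:Mul1
  c17: -  regs: r0:5184,r1:3,r2:8,r3:Mul1
  c18: -  regs: r0:5184,r1:3,r2:8,r3:Mul1
  c19: -  regs: r0:5184,r1:3,r2:8,r3:Mul1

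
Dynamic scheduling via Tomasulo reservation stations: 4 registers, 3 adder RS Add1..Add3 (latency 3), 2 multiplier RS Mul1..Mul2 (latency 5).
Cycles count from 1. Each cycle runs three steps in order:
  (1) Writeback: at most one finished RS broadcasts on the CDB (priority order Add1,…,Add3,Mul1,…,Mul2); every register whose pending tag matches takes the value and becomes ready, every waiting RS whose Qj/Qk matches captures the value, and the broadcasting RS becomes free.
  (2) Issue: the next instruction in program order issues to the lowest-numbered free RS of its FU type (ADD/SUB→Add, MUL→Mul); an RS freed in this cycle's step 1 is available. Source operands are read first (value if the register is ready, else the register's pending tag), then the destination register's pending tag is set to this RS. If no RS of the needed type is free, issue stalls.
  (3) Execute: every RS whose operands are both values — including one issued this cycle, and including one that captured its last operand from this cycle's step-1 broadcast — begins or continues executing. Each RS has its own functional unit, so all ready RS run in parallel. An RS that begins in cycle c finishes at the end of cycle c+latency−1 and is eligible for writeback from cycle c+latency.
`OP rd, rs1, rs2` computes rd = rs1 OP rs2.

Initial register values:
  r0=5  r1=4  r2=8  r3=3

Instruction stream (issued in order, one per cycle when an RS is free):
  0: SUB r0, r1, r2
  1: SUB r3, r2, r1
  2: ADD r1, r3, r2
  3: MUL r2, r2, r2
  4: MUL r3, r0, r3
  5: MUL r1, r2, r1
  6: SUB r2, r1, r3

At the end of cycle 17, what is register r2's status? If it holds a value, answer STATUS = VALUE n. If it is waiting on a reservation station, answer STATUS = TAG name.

c1: issue SUB r0<-Add1 | r0:Add1,r1:4,r2:8,r3:3
c2: issue SUB r3<-Add2 | r0:Add1,r1:4,r2:8,r3:Add2
c3: issue ADD r1<-Add3 | r0:Add1,r1:Add3,r2:8,r3:Add2
c4: CDB Add1=-4; issue MUL r2<-Mul1 | r0:-4,r1:Add3,r2:Mul1,r3:Add2
c5: CDB Add2=4; issue MUL r3<-Mul2 | r0:-4,r1:Add3,r2:Mul1,r3:Mul2
c6: stall | r0:-4,r1:Add3,r2:Mul1,r3:Mul2
c7: stall | r0:-4,r1:Add3,r2:Mul1,r3:Mul2
c8: CDB Add3=12; stall | r0:-4,r1:12,r2:Mul1,r3:Mul2
c9: CDB Mul1=64; issue MUL r1<-Mul1 | r0:-4,r1:Mul1,r2:64,r3:Mul2
c10: CDB Mul2=-16; issue SUB r2<-Add1 | r0:-4,r1:Mul1,r2:Add1,r3:-16
c11: - | r0:-4,r1:Mul1,r2:Add1,r3:-16
c12: - | r0:-4,r1:Mul1,r2:Add1,r3:-16
c13: - | r0:-4,r1:Mul1,r2:Add1,r3:-16
c14: CDB Mul1=768 | r0:-4,r1:768,r2:Add1,r3:-16
c15: - | r0:-4,r1:768,r2:Add1,r3:-16
c16: - | r0:-4,r1:768,r2:Add1,r3:-16
c17: CDB Add1=784 | r0:-4,r1:768,r2:784,r3:-16

STATUS = VALUE 784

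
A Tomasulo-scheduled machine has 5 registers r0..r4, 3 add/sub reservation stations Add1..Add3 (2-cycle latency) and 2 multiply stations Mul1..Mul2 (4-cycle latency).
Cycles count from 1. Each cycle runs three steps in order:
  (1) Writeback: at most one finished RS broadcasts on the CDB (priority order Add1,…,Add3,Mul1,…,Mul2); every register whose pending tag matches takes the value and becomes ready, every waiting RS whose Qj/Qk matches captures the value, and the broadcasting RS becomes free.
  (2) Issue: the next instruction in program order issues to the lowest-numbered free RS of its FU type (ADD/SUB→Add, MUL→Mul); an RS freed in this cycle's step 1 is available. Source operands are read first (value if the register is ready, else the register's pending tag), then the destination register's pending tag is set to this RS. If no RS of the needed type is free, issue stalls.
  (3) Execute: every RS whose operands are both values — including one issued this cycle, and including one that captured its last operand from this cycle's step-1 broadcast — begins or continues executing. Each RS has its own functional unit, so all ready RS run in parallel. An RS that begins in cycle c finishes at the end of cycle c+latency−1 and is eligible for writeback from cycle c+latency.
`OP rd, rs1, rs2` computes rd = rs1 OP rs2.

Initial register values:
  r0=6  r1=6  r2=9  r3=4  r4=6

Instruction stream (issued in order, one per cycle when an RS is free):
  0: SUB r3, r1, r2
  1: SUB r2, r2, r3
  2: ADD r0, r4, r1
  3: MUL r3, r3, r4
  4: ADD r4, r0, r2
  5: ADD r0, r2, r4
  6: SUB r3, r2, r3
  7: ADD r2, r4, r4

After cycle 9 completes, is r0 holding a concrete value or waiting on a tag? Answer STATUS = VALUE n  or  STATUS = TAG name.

c1: issue SUB r3<-Add1 | r0:6,r1:6,r2:9,r3:Add1,r4:6
c2: issue SUB r2<-Add2 | r0:6,r1:6,r2:Add2,r3:Add1,r4:6
c3: CDB Add1=-3; issue ADD r0<-Add1 | r0:Add1,r1:6,r2:Add2,r3:-3,r4:6
c4: issue MUL r3<-Mul1 | r0:Add1,r1:6,r2:Add2,r3:Mul1,r4:6
c5: CDB Add1=12; issue ADD r4<-Add1 | r0:12,r1:6,r2:Add2,r3:Mul1,r4:Add1
c6: CDB Add2=12; issue ADD r0<-Add2 | r0:Add2,r1:6,r2:12,r3:Mul1,r4:Add1
c7: issue SUB r3<-Add3 | r0:Add2,r1:6,r2:12,r3:Add3,r4:Add1
c8: CDB Add1=24; issue ADD r2<-Add1 | r0:Add2,r1:6,r2:Add1,r3:Add3,r4:24
c9: CDB Mul1=-18 | r0:Add2,r1:6,r2:Add1,r3:Add3,r4:24

STATUS = TAG Add2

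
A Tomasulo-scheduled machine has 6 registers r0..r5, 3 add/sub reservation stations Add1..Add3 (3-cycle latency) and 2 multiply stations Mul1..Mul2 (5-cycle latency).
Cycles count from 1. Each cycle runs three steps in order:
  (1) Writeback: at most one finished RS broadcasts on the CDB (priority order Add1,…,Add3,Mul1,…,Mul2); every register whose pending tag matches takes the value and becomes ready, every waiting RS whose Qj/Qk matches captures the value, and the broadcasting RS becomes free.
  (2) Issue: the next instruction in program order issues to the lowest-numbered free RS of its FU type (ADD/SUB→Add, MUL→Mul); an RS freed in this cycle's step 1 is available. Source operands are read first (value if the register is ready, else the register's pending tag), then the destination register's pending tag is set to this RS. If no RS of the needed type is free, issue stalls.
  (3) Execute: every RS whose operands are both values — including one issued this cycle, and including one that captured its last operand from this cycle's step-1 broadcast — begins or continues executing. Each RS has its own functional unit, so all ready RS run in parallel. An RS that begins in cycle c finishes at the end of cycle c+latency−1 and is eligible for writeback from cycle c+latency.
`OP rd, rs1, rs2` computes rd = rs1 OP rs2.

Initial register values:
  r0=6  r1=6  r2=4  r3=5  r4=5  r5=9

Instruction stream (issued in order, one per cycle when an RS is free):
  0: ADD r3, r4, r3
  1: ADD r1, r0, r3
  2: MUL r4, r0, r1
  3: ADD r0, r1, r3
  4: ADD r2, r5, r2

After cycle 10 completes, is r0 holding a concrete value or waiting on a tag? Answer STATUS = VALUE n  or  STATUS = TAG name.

STATUS = VALUE 26

cycle 1: issue ADD r3<-Add1 // r0:6,r1:6,r2:4,r3:Add1,r4:5,r5:9
cycle 2: issue ADD r1<-Add2 // r0:6,r1:Add2,r2:4,r3:Add1,r4:5,r5:9
cycle 3: issue MUL r4<-Mul1 // r0:6,r1:Add2,r2:4,r3:Add1,r4:Mul1,r5:9
cycle 4: CDB Add1=10; issue ADD r0<-Add1 // r0:Add1,r1:Add2,r2:4,r3:10,r4:Mul1,r5:9
cycle 5: issue ADD r2<-Add3 // r0:Add1,r1:Add2,r2:Add3,r3:10,r4:Mul1,r5:9
cycle 6: - // r0:Add1,r1:Add2,r2:Add3,r3:10,r4:Mul1,r5:9
cycle 7: CDB Add2=16 // r0:Add1,r1:16,r2:Add3,r3:10,r4:Mul1,r5:9
cycle 8: CDB Add3=13 // r0:Add1,r1:16,r2:13,r3:10,r4:Mul1,r5:9
cycle 9: - // r0:Add1,r1:16,r2:13,r3:10,r4:Mul1,r5:9
cycle 10: CDB Add1=26 // r0:26,r1:16,r2:13,r3:10,r4:Mul1,r5:9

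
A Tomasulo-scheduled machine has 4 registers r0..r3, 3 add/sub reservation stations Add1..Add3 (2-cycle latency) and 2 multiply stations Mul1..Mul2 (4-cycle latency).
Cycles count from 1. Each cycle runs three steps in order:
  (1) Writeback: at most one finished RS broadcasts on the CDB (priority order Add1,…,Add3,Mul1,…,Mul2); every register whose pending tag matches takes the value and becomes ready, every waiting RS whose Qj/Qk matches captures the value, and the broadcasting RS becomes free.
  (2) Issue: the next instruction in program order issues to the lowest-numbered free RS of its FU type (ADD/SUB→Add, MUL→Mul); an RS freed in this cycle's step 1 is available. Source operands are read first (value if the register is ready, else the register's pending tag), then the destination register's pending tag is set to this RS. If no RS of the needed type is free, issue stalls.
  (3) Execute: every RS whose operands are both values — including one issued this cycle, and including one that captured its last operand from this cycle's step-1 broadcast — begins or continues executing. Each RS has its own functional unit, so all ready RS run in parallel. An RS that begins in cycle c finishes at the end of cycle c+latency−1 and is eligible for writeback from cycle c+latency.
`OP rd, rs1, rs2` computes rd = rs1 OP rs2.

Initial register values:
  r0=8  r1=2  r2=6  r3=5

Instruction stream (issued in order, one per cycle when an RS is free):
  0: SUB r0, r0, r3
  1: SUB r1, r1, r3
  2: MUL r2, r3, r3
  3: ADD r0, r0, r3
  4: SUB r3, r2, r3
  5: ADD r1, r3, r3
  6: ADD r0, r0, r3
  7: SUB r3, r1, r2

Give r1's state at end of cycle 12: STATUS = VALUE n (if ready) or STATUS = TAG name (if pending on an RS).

STATUS = VALUE 40

cycle 1: issue SUB r0<-Add1 // r0:Add1,r1:2,r2:6,r3:5
cycle 2: issue SUB r1<-Add2 // r0:Add1,r1:Add2,r2:6,r3:5
cycle 3: CDB Add1=3; issue MUL r2<-Mul1 // r0:3,r1:Add2,r2:Mul1,r3:5
cycle 4: CDB Add2=-3; issue ADD r0<-Add1 // r0:Add1,r1:-3,r2:Mul1,r3:5
cycle 5: issue SUB r3<-Add2 // r0:Add1,r1:-3,r2:Mul1,r3:Add2
cycle 6: CDB Add1=8; issue ADD r1<-Add1 // r0:8,r1:Add1,r2:Mul1,r3:Add2
cycle 7: CDB Mul1=25; issue ADD r0<-Add3 // r0:Add3,r1:Add1,r2:25,r3:Add2
cycle 8: stall // r0:Add3,r1:Add1,r2:25,r3:Add2
cycle 9: CDB Add2=20; issue SUB r3<-Add2 // r0:Add3,r1:Add1,r2:25,r3:Add2
cycle 10: - // r0:Add3,r1:Add1,r2:25,r3:Add2
cycle 11: CDB Add1=40 // r0:Add3,r1:40,r2:25,r3:Add2
cycle 12: CDB Add3=28 // r0:28,r1:40,r2:25,r3:Add2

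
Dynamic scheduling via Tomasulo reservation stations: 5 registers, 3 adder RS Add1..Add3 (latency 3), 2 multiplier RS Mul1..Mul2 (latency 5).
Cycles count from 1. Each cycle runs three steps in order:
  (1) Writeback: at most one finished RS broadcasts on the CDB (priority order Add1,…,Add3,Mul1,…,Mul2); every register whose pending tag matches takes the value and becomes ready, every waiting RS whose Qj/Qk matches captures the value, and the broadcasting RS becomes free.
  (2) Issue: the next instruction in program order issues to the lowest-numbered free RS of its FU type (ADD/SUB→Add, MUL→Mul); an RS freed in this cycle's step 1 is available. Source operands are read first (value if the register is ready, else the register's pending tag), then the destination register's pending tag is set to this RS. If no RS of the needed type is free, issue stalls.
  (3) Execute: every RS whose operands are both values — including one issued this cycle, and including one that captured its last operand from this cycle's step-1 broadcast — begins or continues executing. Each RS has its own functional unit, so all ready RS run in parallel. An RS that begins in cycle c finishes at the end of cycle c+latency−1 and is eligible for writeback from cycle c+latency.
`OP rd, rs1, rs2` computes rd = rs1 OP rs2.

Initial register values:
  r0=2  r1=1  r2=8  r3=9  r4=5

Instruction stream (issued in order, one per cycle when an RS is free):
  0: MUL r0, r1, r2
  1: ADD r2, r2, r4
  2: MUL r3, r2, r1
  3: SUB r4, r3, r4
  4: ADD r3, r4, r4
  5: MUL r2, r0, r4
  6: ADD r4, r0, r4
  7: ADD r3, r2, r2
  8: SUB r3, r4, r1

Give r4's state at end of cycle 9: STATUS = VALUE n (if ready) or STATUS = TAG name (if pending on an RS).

c1: issue MUL r0<-Mul1 | r0:Mul1,r1:1,r2:8,r3:9,r4:5
c2: issue ADD r2<-Add1 | r0:Mul1,r1:1,r2:Add1,r3:9,r4:5
c3: issue MUL r3<-Mul2 | r0:Mul1,r1:1,r2:Add1,r3:Mul2,r4:5
c4: issue SUB r4<-Add2 | r0:Mul1,r1:1,r2:Add1,r3:Mul2,r4:Add2
c5: CDB Add1=13; issue ADD r3<-Add1 | r0:Mul1,r1:1,r2:13,r3:Add1,r4:Add2
c6: CDB Mul1=8; issue MUL r2<-Mul1 | r0:8,r1:1,r2:Mul1,r3:Add1,r4:Add2
c7: issue ADD r4<-Add3 | r0:8,r1:1,r2:Mul1,r3:Add1,r4:Add3
c8: stall | r0:8,r1:1,r2:Mul1,r3:Add1,r4:Add3
c9: stall | r0:8,r1:1,r2:Mul1,r3:Add1,r4:Add3

STATUS = TAG Add3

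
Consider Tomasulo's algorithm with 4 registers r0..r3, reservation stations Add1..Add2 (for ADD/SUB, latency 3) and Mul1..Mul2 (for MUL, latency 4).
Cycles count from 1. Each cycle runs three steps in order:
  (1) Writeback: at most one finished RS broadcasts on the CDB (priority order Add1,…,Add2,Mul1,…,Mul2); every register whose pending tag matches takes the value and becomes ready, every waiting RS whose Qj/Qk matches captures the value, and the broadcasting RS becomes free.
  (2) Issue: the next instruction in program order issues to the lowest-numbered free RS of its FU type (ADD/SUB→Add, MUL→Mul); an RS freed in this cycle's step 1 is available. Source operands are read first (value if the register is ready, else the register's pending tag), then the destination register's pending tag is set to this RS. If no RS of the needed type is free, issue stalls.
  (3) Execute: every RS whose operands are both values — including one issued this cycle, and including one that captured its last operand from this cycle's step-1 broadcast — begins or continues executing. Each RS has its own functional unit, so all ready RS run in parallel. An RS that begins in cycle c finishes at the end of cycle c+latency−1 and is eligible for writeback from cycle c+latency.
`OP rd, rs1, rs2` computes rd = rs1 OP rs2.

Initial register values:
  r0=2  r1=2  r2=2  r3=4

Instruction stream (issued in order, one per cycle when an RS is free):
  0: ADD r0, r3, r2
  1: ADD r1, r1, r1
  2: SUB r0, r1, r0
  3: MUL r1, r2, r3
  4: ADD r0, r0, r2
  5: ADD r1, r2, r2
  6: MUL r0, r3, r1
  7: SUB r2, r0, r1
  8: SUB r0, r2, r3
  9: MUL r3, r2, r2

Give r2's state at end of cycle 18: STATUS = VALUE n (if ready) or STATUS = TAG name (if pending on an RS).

cycle 1: issue ADD r0<-Add1 // r0:Add1,r1:2,r2:2,r3:4
cycle 2: issue ADD r1<-Add2 // r0:Add1,r1:Add2,r2:2,r3:4
cycle 3: stall // r0:Add1,r1:Add2,r2:2,r3:4
cycle 4: CDB Add1=6; issue SUB r0<-Add1 // r0:Add1,r1:Add2,r2:2,r3:4
cycle 5: CDB Add2=4; issue MUL r1<-Mul1 // r0:Add1,r1:Mul1,r2:2,r3:4
cycle 6: issue ADD r0<-Add2 // r0:Add2,r1:Mul1,r2:2,r3:4
cycle 7: stall // r0:Add2,r1:Mul1,r2:2,r3:4
cycle 8: CDB Add1=-2; issue ADD r1<-Add1 // r0:Add2,r1:Add1,r2:2,r3:4
cycle 9: CDB Mul1=8; issue MUL r0<-Mul1 // r0:Mul1,r1:Add1,r2:2,r3:4
cycle 10: stall // r0:Mul1,r1:Add1,r2:2,r3:4
cycle 11: CDB Add1=4; issue SUB r2<-Add1 // r0:Mul1,r1:4,r2:Add1,r3:4
cycle 12: CDB Add2=0; issue SUB r0<-Add2 // r0:Add2,r1:4,r2:Add1,r3:4
cycle 13: issue MUL r3<-Mul2 // r0:Add2,r1:4,r2:Add1,r3:Mul2
cycle 14: - // r0:Add2,r1:4,r2:Add1,r3:Mul2
cycle 15: CDB Mul1=16 // r0:Add2,r1:4,r2:Add1,r3:Mul2
cycle 16: - // r0:Add2,r1:4,r2:Add1,r3:Mul2
cycle 17: - // r0:Add2,r1:4,r2:Add1,r3:Mul2
cycle 18: CDB Add1=12 // r0:Add2,r1:4,r2:12,r3:Mul2

STATUS = VALUE 12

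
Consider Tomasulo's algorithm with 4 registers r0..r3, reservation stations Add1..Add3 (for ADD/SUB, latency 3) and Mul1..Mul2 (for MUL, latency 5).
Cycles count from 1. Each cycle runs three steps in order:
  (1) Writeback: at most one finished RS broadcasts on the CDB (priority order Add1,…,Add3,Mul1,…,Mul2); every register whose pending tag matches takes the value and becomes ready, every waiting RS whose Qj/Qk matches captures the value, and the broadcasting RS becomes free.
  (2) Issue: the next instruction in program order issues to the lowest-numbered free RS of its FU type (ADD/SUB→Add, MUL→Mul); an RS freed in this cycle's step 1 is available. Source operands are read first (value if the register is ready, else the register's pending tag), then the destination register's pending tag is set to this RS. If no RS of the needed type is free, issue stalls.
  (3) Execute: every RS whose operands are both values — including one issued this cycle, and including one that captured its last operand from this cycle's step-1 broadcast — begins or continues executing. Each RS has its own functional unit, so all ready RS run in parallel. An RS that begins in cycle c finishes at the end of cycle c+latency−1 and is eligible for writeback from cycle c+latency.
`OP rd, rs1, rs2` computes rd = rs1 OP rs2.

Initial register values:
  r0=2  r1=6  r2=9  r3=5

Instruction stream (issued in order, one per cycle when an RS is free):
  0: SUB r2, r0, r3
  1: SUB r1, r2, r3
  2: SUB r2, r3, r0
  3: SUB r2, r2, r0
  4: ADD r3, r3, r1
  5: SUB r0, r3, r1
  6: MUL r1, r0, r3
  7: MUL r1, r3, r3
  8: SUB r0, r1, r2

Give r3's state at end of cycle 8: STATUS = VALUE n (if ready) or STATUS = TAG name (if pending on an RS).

  c1: issue SUB r2<-Add1  regs: r0:2,r1:6,r2:Add1,r3:5
  c2: issue SUB r1<-Add2  regs: r0:2,r1:Add2,r2:Add1,r3:5
  c3: issue SUB r2<-Add3  regs: r0:2,r1:Add2,r2:Add3,r3:5
  c4: CDB Add1=-3; issue SUB r2<-Add1  regs: r0:2,r1:Add2,r2:Add1,r3:5
  c5: stall  regs: r0:2,r1:Add2,r2:Add1,r3:5
  c6: CDB Add3=3; issue ADD r3<-Add3  regs: r0:2,r1:Add2,r2:Add1,r3:Add3
  c7: CDB Add2=-8; issue SUB r0<-Add2  regs: r0:Add2,r1:-8,r2:Add1,r3:Add3
  c8: issue MUL r1<-Mul1  regs: r0:Add2,r1:Mul1,r2:Add1,r3:Add3

STATUS = TAG Add3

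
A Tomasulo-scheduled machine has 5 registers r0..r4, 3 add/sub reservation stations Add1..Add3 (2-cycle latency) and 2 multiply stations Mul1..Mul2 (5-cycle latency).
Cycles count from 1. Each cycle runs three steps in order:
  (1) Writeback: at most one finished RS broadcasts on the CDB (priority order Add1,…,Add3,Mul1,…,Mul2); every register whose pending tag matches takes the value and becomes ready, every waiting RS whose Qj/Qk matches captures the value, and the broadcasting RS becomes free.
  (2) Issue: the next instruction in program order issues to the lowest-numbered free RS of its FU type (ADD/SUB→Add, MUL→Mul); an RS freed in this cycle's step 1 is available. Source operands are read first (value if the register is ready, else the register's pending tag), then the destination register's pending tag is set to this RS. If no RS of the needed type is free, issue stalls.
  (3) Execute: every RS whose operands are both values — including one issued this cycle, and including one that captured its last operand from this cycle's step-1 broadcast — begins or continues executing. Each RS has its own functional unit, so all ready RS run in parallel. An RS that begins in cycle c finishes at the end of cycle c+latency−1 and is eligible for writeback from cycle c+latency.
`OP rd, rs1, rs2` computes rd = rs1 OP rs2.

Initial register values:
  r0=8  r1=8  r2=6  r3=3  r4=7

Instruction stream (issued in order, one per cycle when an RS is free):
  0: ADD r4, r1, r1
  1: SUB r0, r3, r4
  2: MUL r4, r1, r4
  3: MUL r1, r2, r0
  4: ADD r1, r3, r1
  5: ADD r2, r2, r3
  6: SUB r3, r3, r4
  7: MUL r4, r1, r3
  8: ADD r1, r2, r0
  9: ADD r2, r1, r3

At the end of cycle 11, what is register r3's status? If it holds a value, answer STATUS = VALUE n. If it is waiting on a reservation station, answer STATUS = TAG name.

STATUS = VALUE -125

c1: issue ADD r4<-Add1 | r0:8,r1:8,r2:6,r3:3,r4:Add1
c2: issue SUB r0<-Add2 | r0:Add2,r1:8,r2:6,r3:3,r4:Add1
c3: CDB Add1=16; issue MUL r4<-Mul1 | r0:Add2,r1:8,r2:6,r3:3,r4:Mul1
c4: issue MUL r1<-Mul2 | r0:Add2,r1:Mul2,r2:6,r3:3,r4:Mul1
c5: CDB Add2=-13; issue ADD r1<-Add1 | r0:-13,r1:Add1,r2:6,r3:3,r4:Mul1
c6: issue ADD r2<-Add2 | r0:-13,r1:Add1,r2:Add2,r3:3,r4:Mul1
c7: issue SUB r3<-Add3 | r0:-13,r1:Add1,r2:Add2,r3:Add3,r4:Mul1
c8: CDB Add2=9; stall | r0:-13,r1:Add1,r2:9,r3:Add3,r4:Mul1
c9: CDB Mul1=128; issue MUL r4<-Mul1 | r0:-13,r1:Add1,r2:9,r3:Add3,r4:Mul1
c10: CDB Mul2=-78; issue ADD r1<-Add2 | r0:-13,r1:Add2,r2:9,r3:Add3,r4:Mul1
c11: CDB Add3=-125; issue ADD r2<-Add3 | r0:-13,r1:Add2,r2:Add3,r3:-125,r4:Mul1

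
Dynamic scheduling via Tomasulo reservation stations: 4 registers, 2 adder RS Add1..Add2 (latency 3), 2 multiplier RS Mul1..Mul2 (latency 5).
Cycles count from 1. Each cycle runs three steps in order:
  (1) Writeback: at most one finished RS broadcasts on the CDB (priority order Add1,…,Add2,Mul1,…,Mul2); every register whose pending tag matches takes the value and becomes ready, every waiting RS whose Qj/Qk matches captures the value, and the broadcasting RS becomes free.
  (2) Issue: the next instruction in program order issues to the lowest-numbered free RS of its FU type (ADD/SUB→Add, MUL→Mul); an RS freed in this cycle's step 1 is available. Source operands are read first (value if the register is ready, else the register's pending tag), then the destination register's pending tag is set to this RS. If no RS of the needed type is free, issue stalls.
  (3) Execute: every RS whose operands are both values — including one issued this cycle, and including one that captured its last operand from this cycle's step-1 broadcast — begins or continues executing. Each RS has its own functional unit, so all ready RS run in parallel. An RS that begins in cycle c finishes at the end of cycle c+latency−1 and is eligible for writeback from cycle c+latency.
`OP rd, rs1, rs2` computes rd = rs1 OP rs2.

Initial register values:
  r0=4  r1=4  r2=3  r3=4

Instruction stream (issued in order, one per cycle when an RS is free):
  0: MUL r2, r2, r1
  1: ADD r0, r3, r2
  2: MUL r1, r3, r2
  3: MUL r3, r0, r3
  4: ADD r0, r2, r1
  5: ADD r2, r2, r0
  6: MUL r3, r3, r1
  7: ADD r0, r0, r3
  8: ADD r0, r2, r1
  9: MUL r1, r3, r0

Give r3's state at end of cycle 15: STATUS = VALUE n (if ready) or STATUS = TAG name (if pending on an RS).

c1: issue MUL r2<-Mul1 | r0:4,r1:4,r2:Mul1,r3:4
c2: issue ADD r0<-Add1 | r0:Add1,r1:4,r2:Mul1,r3:4
c3: issue MUL r1<-Mul2 | r0:Add1,r1:Mul2,r2:Mul1,r3:4
c4: stall | r0:Add1,r1:Mul2,r2:Mul1,r3:4
c5: stall | r0:Add1,r1:Mul2,r2:Mul1,r3:4
c6: CDB Mul1=12; issue MUL r3<-Mul1 | r0:Add1,r1:Mul2,r2:12,r3:Mul1
c7: issue ADD r0<-Add2 | r0:Add2,r1:Mul2,r2:12,r3:Mul1
c8: stall | r0:Add2,r1:Mul2,r2:12,r3:Mul1
c9: CDB Add1=16; issue ADD r2<-Add1 | r0:Add2,r1:Mul2,r2:Add1,r3:Mul1
c10: stall | r0:Add2,r1:Mul2,r2:Add1,r3:Mul1
c11: CDB Mul2=48; issue MUL r3<-Mul2 | r0:Add2,r1:48,r2:Add1,r3:Mul2
c12: stall | r0:Add2,r1:48,r2:Add1,r3:Mul2
c13: stall | r0:Add2,r1:48,r2:Add1,r3:Mul2
c14: CDB Add2=60; issue ADD r0<-Add2 | r0:Add2,r1:48,r2:Add1,r3:Mul2
c15: CDB Mul1=64; stall | r0:Add2,r1:48,r2:Add1,r3:Mul2

STATUS = TAG Mul2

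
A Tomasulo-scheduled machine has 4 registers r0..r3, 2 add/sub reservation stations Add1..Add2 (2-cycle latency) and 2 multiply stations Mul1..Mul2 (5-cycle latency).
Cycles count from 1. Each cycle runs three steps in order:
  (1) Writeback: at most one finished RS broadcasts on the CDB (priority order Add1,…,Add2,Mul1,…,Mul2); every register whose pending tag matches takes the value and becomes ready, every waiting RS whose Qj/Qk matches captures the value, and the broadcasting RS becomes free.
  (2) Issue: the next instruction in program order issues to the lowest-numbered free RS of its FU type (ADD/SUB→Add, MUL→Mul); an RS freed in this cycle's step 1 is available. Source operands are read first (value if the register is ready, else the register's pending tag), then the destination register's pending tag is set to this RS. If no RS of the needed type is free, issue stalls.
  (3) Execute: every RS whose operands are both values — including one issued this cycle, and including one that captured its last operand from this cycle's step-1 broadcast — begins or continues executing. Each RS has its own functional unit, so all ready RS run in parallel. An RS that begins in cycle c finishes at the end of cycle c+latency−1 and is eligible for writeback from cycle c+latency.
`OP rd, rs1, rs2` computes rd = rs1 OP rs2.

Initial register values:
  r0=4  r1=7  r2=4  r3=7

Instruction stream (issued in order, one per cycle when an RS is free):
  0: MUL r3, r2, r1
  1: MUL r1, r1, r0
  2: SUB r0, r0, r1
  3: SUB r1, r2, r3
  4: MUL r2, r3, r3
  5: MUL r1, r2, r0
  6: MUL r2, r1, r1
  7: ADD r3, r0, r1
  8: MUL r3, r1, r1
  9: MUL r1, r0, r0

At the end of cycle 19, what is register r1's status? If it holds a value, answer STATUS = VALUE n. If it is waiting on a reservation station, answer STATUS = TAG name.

c1: issue MUL r3<-Mul1 | r0:4,r1:7,r2:4,r3:Mul1
c2: issue MUL r1<-Mul2 | r0:4,r1:Mul2,r2:4,r3:Mul1
c3: issue SUB r0<-Add1 | r0:Add1,r1:Mul2,r2:4,r3:Mul1
c4: issue SUB r1<-Add2 | r0:Add1,r1:Add2,r2:4,r3:Mul1
c5: stall | r0:Add1,r1:Add2,r2:4,r3:Mul1
c6: CDB Mul1=28; issue MUL r2<-Mul1 | r0:Add1,r1:Add2,r2:Mul1,r3:28
c7: CDB Mul2=28; issue MUL r1<-Mul2 | r0:Add1,r1:Mul2,r2:Mul1,r3:28
c8: CDB Add2=-24; stall | r0:Add1,r1:Mul2,r2:Mul1,r3:28
c9: CDB Add1=-24; stall | r0:-24,r1:Mul2,r2:Mul1,r3:28
c10: stall | r0:-24,r1:Mul2,r2:Mul1,r3:28
c11: CDB Mul1=784; issue MUL r2<-Mul1 | r0:-24,r1:Mul2,r2:Mul1,r3:28
c12: issue ADD r3<-Add1 | r0:-24,r1:Mul2,r2:Mul1,r3:Add1
c13: stall | r0:-24,r1:Mul2,r2:Mul1,r3:Add1
c14: stall | r0:-24,r1:Mul2,r2:Mul1,r3:Add1
c15: stall | r0:-24,r1:Mul2,r2:Mul1,r3:Add1
c16: CDB Mul2=-18816; issue MUL r3<-Mul2 | r0:-24,r1:-18816,r2:Mul1,r3:Mul2
c17: stall | r0:-24,r1:-18816,r2:Mul1,r3:Mul2
c18: CDB Add1=-18840; stall | r0:-24,r1:-18816,r2:Mul1,r3:Mul2
c19: stall | r0:-24,r1:-18816,r2:Mul1,r3:Mul2

STATUS = VALUE -18816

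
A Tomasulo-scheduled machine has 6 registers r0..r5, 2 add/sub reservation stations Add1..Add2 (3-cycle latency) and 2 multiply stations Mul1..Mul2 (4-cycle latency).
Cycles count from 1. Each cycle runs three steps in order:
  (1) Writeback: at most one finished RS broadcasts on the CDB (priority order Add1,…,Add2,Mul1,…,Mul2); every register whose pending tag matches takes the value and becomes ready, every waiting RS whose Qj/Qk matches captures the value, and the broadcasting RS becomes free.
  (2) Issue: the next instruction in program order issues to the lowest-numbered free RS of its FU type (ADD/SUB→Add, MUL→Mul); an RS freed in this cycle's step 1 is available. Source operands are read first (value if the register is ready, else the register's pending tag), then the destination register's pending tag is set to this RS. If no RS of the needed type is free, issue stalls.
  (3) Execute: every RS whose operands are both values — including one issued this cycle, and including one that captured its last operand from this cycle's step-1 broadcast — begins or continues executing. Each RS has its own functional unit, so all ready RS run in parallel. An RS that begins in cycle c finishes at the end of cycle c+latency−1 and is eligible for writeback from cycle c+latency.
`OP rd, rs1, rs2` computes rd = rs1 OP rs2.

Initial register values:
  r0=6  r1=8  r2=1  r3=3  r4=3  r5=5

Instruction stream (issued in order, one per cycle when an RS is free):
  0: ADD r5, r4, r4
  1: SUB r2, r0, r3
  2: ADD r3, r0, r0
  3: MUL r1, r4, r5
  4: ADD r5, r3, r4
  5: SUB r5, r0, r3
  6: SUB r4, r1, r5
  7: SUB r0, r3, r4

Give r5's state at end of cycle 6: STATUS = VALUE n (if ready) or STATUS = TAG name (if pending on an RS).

c1: issue ADD r5<-Add1 | r0:6,r1:8,r2:1,r3:3,r4:3,r5:Add1
c2: issue SUB r2<-Add2 | r0:6,r1:8,r2:Add2,r3:3,r4:3,r5:Add1
c3: stall | r0:6,r1:8,r2:Add2,r3:3,r4:3,r5:Add1
c4: CDB Add1=6; issue ADD r3<-Add1 | r0:6,r1:8,r2:Add2,r3:Add1,r4:3,r5:6
c5: CDB Add2=3; issue MUL r1<-Mul1 | r0:6,r1:Mul1,r2:3,r3:Add1,r4:3,r5:6
c6: issue ADD r5<-Add2 | r0:6,r1:Mul1,r2:3,r3:Add1,r4:3,r5:Add2

STATUS = TAG Add2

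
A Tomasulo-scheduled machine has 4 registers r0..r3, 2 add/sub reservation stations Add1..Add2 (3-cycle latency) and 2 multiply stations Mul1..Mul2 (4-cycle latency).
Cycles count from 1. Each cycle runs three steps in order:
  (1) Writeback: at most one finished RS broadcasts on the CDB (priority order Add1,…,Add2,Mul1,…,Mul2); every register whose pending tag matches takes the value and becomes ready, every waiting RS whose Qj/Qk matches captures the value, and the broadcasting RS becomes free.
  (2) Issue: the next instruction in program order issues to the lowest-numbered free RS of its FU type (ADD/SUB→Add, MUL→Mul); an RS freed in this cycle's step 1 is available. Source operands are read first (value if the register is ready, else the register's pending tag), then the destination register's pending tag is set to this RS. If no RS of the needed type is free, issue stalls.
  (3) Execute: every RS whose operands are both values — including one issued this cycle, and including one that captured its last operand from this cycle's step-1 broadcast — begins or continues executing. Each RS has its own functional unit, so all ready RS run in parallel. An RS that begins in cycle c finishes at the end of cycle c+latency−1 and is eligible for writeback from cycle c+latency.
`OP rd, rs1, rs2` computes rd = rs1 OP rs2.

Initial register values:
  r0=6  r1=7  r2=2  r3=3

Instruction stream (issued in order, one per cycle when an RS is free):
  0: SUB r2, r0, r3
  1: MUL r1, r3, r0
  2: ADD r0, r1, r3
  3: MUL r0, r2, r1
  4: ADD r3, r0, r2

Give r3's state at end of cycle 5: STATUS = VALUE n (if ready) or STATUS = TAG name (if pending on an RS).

c1: issue SUB r2<-Add1 | r0:6,r1:7,r2:Add1,r3:3
c2: issue MUL r1<-Mul1 | r0:6,r1:Mul1,r2:Add1,r3:3
c3: issue ADD r0<-Add2 | r0:Add2,r1:Mul1,r2:Add1,r3:3
c4: CDB Add1=3; issue MUL r0<-Mul2 | r0:Mul2,r1:Mul1,r2:3,r3:3
c5: issue ADD r3<-Add1 | r0:Mul2,r1:Mul1,r2:3,r3:Add1

STATUS = TAG Add1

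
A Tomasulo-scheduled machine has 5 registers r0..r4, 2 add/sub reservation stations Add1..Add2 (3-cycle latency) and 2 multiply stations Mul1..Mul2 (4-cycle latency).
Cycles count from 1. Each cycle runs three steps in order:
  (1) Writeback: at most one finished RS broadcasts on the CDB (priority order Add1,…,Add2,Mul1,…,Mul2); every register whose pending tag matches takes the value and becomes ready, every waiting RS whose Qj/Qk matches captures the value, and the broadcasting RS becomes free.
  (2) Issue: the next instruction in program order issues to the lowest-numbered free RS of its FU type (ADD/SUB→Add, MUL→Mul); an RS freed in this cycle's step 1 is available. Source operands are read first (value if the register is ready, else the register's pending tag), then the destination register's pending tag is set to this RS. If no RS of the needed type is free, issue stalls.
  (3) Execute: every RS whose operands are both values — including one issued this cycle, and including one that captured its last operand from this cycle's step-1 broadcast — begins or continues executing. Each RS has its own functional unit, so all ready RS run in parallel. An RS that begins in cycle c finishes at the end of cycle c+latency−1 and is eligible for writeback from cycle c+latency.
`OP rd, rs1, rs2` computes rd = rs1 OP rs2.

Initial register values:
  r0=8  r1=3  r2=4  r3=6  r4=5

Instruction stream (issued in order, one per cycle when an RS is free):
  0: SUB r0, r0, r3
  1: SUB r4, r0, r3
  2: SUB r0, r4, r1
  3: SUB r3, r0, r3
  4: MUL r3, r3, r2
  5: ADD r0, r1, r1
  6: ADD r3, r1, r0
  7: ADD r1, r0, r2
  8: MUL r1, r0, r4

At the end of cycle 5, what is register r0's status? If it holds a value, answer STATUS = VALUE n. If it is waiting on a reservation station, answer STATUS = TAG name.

STATUS = TAG Add1

cycle 1: issue SUB r0<-Add1 // r0:Add1,r1:3,r2:4,r3:6,r4:5
cycle 2: issue SUB r4<-Add2 // r0:Add1,r1:3,r2:4,r3:6,r4:Add2
cycle 3: stall // r0:Add1,r1:3,r2:4,r3:6,r4:Add2
cycle 4: CDB Add1=2; issue SUB r0<-Add1 // r0:Add1,r1:3,r2:4,r3:6,r4:Add2
cycle 5: stall // r0:Add1,r1:3,r2:4,r3:6,r4:Add2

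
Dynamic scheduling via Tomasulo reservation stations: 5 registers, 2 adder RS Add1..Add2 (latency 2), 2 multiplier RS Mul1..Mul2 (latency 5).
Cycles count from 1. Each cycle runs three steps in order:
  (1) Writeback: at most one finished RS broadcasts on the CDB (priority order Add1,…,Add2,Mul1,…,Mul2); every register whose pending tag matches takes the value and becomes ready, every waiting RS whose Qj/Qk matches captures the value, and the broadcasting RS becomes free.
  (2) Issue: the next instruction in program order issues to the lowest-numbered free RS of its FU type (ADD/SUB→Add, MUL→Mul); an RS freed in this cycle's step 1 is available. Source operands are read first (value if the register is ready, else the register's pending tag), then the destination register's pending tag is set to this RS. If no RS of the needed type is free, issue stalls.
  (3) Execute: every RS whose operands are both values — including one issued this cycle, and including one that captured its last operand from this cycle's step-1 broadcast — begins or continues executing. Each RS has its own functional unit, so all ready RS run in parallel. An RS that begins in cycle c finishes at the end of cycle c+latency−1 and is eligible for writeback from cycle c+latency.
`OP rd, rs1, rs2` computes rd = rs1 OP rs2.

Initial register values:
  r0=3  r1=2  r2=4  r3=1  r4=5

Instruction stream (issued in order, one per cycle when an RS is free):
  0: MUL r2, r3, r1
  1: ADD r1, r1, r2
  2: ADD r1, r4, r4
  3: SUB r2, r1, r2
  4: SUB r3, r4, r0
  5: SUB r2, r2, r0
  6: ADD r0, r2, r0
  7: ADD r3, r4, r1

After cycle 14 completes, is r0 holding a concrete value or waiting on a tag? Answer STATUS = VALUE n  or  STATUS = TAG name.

cycle 1: issue MUL r2<-Mul1 // r0:3,r1:2,r2:Mul1,r3:1,r4:5
cycle 2: issue ADD r1<-Add1 // r0:3,r1:Add1,r2:Mul1,r3:1,r4:5
cycle 3: issue ADD r1<-Add2 // r0:3,r1:Add2,r2:Mul1,r3:1,r4:5
cycle 4: stall // r0:3,r1:Add2,r2:Mul1,r3:1,r4:5
cycle 5: CDB Add2=10; issue SUB r2<-Add2 // r0:3,r1:10,r2:Add2,r3:1,r4:5
cycle 6: CDB Mul1=2; stall // r0:3,r1:10,r2:Add2,r3:1,r4:5
cycle 7: stall // r0:3,r1:10,r2:Add2,r3:1,r4:5
cycle 8: CDB Add1=4; issue SUB r3<-Add1 // r0:3,r1:10,r2:Add2,r3:Add1,r4:5
cycle 9: CDB Add2=8; issue SUB r2<-Add2 // r0:3,r1:10,r2:Add2,r3:Add1,r4:5
cycle 10: CDB Add1=2; issue ADD r0<-Add1 // r0:Add1,r1:10,r2:Add2,r3:2,r4:5
cycle 11: CDB Add2=5; issue ADD r3<-Add2 // r0:Add1,r1:10,r2:5,r3:Add2,r4:5
cycle 12: - // r0:Add1,r1:10,r2:5,r3:Add2,r4:5
cycle 13: CDB Add1=8 // r0:8,r1:10,r2:5,r3:Add2,r4:5
cycle 14: CDB Add2=15 // r0:8,r1:10,r2:5,r3:15,r4:5

STATUS = VALUE 8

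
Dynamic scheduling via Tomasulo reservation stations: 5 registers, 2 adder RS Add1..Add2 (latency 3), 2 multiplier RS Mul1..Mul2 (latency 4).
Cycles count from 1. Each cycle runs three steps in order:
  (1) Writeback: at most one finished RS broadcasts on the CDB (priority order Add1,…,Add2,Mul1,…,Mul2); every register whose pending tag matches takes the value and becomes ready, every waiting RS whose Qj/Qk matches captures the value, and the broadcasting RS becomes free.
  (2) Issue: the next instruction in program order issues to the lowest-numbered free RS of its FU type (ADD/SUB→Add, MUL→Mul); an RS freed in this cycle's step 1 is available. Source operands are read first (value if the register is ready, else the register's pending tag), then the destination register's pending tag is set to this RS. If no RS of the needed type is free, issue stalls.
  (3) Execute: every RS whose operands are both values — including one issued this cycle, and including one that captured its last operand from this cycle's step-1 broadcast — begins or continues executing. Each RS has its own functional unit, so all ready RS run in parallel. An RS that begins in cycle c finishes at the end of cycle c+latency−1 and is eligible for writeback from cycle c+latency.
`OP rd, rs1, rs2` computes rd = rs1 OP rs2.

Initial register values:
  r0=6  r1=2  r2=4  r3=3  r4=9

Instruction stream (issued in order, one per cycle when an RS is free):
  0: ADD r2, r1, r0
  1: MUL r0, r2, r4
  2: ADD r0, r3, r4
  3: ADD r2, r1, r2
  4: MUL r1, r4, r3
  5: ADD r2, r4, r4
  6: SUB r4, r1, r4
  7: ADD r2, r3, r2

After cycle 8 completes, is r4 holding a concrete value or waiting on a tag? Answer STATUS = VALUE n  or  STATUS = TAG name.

cycle 1: issue ADD r2<-Add1 // r0:6,r1:2,r2:Add1,r3:3,r4:9
cycle 2: issue MUL r0<-Mul1 // r0:Mul1,r1:2,r2:Add1,r3:3,r4:9
cycle 3: issue ADD r0<-Add2 // r0:Add2,r1:2,r2:Add1,r3:3,r4:9
cycle 4: CDB Add1=8; issue ADD r2<-Add1 // r0:Add2,r1:2,r2:Add1,r3:3,r4:9
cycle 5: issue MUL r1<-Mul2 // r0:Add2,r1:Mul2,r2:Add1,r3:3,r4:9
cycle 6: CDB Add2=12; issue ADD r2<-Add2 // r0:12,r1:Mul2,r2:Add2,r3:3,r4:9
cycle 7: CDB Add1=10; issue SUB r4<-Add1 // r0:12,r1:Mul2,r2:Add2,r3:3,r4:Add1
cycle 8: CDB Mul1=72; stall // r0:12,r1:Mul2,r2:Add2,r3:3,r4:Add1

STATUS = TAG Add1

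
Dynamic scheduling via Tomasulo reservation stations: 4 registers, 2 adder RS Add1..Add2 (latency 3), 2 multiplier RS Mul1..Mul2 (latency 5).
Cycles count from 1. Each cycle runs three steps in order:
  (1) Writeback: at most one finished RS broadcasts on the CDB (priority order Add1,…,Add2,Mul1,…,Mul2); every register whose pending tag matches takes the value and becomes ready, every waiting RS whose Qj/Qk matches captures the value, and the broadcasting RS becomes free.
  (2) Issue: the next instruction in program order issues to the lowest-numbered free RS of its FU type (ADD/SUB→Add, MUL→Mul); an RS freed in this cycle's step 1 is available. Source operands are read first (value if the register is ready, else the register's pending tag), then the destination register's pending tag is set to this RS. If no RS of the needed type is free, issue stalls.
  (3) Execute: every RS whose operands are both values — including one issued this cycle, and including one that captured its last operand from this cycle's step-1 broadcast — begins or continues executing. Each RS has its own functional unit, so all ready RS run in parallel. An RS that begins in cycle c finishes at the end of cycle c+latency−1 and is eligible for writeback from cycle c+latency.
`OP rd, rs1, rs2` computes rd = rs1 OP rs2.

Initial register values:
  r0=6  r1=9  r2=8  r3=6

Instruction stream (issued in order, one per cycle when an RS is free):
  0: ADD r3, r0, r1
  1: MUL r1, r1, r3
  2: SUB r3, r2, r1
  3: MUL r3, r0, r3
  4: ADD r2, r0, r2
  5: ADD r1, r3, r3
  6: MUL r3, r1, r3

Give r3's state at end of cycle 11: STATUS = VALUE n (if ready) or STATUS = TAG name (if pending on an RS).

STATUS = TAG Mul1

cycle 1: issue ADD r3<-Add1 // r0:6,r1:9,r2:8,r3:Add1
cycle 2: issue MUL r1<-Mul1 // r0:6,r1:Mul1,r2:8,r3:Add1
cycle 3: issue SUB r3<-Add2 // r0:6,r1:Mul1,r2:8,r3:Add2
cycle 4: CDB Add1=15; issue MUL r3<-Mul2 // r0:6,r1:Mul1,r2:8,r3:Mul2
cycle 5: issue ADD r2<-Add1 // r0:6,r1:Mul1,r2:Add1,r3:Mul2
cycle 6: stall // r0:6,r1:Mul1,r2:Add1,r3:Mul2
cycle 7: stall // r0:6,r1:Mul1,r2:Add1,r3:Mul2
cycle 8: CDB Add1=14; issue ADD r1<-Add1 // r0:6,r1:Add1,r2:14,r3:Mul2
cycle 9: CDB Mul1=135; issue MUL r3<-Mul1 // r0:6,r1:Add1,r2:14,r3:Mul1
cycle 10: - // r0:6,r1:Add1,r2:14,r3:Mul1
cycle 11: - // r0:6,r1:Add1,r2:14,r3:Mul1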